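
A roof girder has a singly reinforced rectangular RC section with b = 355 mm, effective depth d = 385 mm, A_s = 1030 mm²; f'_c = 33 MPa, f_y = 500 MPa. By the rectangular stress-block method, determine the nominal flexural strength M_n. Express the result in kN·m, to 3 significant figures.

M_n ≈ 185 kN·m

T = A_s f_y = 1030 × 500 = 515000 N = 515 kN.
From C = T: a = T/(0.85 f'_c b) = 515000/(0.85 × 33 × 355) = 51.72 mm.
M_n = T(d − a/2) = 515 kN × (385 − 25.86) mm = 184.96 kN·m.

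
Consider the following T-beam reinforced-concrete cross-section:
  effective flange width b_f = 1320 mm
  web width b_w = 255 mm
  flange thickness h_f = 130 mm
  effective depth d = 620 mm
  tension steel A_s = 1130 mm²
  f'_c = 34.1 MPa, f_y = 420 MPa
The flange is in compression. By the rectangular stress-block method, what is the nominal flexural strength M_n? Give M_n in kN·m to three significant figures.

Tension: T = A_s f_y = 1130 × 420 = 474600 N.
Try a within the flange: a = T/(0.85 f'_c b_f) = 474600/(0.85 × 34.1 × 1320) = 12.40 mm.
Since a = 12.40 ≤ h_f = 130 mm, the stress block lies entirely in the flange; analyse as a rectangular beam of width b_f.
M_n = T(d − a/2) = 474600 × (620 − 6.2) = 291.31 × 10⁶ N·mm.
M_n = 291.31 kN·m.

M_n ≈ 291 kN·m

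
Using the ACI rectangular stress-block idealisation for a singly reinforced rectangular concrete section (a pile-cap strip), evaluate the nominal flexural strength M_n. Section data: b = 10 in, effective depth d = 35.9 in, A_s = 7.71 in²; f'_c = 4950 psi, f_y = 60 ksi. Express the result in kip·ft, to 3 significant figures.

M_n ≈ 1170 kip·ft

T = A_s f_y = 7.71 × 60 = 462.6 kips.
a = T/(0.85 f'_c b) = 462.6/(0.85 × 4.95 × 10) = 10.995 in.
M_n = T(d − a/2) = 462.6 × (35.9 − 5.4975) = 14064.2 kip·in = 14064.2/12 = 1172.02 kip·ft.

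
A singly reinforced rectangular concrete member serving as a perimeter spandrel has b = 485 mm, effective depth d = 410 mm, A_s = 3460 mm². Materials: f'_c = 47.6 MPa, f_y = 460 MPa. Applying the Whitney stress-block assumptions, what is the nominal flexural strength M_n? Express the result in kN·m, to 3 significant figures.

M_n ≈ 588 kN·m

T = A_s f_y = 3460 × 460 = 1591600 N = 1591.6 kN.
From C = T: a = T/(0.85 f'_c b) = 1591600/(0.85 × 47.6 × 485) = 81.11 mm.
M_n = T(d − a/2) = 1591.6 kN × (410 − 40.555) mm = 588.01 kN·m.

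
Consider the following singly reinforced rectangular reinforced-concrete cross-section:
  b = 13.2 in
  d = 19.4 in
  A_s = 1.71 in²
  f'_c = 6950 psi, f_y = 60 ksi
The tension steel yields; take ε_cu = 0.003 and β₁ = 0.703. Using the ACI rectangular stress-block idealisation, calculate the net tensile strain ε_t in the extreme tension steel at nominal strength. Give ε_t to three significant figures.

a = A_s f_y/(0.85 f'_c b) = 1.316 in.
β₁ = 0.703, so c = a/β₁ = 1.316/0.703 = 1.872 in.
From the linear strain diagram with ε_cu = 0.003: ε_t = 0.003 (d − c)/c = 0.003 × (19.4 − 1.872)/1.872 = 0.0281.
Since ε_t ≥ 0.005, the section is tension-controlled.

ε_t ≈ 0.0281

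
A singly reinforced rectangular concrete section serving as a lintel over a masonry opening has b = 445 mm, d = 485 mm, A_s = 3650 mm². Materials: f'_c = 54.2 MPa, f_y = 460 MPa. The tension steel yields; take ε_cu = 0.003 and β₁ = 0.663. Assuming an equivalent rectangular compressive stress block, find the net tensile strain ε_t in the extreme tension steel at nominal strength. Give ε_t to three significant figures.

a = A_s f_y/(0.85 f'_c b) = 81.90 mm.
β₁ = 0.663, so c = a/β₁ = 81.90/0.663 = 123.53 mm.
From the linear strain diagram with ε_cu = 0.003: ε_t = 0.003 (d − c)/c = 0.003 × (485 − 123.53)/123.53 = 0.00878.
Since ε_t ≥ 0.005, the section is tension-controlled.

ε_t ≈ 0.00878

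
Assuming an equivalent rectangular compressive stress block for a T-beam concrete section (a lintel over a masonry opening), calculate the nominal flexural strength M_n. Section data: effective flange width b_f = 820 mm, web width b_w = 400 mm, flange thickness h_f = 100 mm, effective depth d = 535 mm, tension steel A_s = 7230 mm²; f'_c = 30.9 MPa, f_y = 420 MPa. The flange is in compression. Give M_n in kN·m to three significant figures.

Tension: T = A_s f_y = 7230 × 420 = 3036600 N.
Try a within the flange: a = T/(0.85 f'_c b_f) = 3036600/(0.85 × 30.9 × 820) = 140.99 mm.
a = 140.99 > h_f = 100 mm: the block extends into the web. Split into flange-overhang and web parts.
C_f = 0.85 f'_c (b_f − b_w) h_f = 0.85 × 30.9 × (820 − 400) × 100 = 1103130 N.
Remaining web compression depth: a_w = (T − C_f)/(0.85 f'_c b_w) = (3036600 − 1103130)/(0.85 × 30.9 × 400) = 184.03 mm.
M_n = C_f(d − h_f/2) + (T − C_f)(d − a_w/2) = 1103130 × (535 − 50) + 1933470 × (535 − 92.015) = 535.02 + 856.50 = 1391.52 × 10⁶ N·mm.
M_n = 1391.52 kN·m.

M_n ≈ 1390 kN·m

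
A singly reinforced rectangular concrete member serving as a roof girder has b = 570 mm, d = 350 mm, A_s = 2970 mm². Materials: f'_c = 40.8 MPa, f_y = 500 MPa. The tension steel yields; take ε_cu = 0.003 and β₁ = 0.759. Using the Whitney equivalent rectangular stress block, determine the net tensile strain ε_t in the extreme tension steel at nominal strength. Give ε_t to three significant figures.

a = A_s f_y/(0.85 f'_c b) = 75.12 mm.
β₁ = 0.759, so c = a/β₁ = 75.12/0.759 = 98.97 mm.
From the linear strain diagram with ε_cu = 0.003: ε_t = 0.003 (d − c)/c = 0.003 × (350 − 98.97)/98.97 = 0.00761.
Since ε_t ≥ 0.005, the section is tension-controlled.

ε_t ≈ 0.00761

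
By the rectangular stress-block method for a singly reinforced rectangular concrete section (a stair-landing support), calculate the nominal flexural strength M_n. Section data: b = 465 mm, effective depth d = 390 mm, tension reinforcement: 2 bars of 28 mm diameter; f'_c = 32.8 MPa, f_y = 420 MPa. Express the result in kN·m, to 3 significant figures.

A_s = 2 × 616 = 1232 mm².
T = A_s f_y = 1232 × 420 = 517440 N = 517.44 kN.
From C = T: a = T/(0.85 f'_c b) = 517440/(0.85 × 32.8 × 465) = 39.91 mm.
M_n = T(d − a/2) = 517.44 kN × (390 − 19.955) mm = 191.48 kN·m.

M_n ≈ 191 kN·m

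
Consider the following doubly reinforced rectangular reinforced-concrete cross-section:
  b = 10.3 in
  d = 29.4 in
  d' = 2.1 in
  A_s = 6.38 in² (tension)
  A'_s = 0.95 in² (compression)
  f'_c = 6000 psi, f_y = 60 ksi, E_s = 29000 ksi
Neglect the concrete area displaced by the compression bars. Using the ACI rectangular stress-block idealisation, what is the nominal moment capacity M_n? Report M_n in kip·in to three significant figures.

Assume both steels yield.
a = (A_s − A'_s) f_y/(0.85 f'_c b) = (6.38 − 0.95) × 60/(0.85 × 6 × 10.3) = 6.202 in.
c = a/β₁ = 6.202/0.75 = 8.269 in; ε'_s = 0.003(c − d')/c = 0.0022 ≥ ε_y = 0.0021, so the compression steel yields.
M_n = (A_s − A'_s) f_y (d − a/2) + A'_s f_y (d − d') = 325.8 × (29.4 − 3.101) + 57 × (29.4 − 2.1) = 8568.2 + 1556.1 = 10124.3 kip·in.

M_n ≈ 10100 kip·in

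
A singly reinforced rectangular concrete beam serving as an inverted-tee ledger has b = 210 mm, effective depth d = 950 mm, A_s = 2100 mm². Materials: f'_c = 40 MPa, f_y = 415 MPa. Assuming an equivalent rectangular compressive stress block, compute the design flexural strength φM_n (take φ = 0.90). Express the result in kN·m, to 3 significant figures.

φM_n ≈ 697 kN·m

T = A_s f_y = 2100 × 415 = 871500 N = 871.5 kN.
From C = T: a = T/(0.85 f'_c b) = 871500/(0.85 × 40 × 210) = 122.06 mm.
M_n = T(d − a/2) = 871.5 kN × (950 − 61.03) mm = 774.74 kN·m.
φM_n = 0.90 × 774.74 = 697.27 kN·m.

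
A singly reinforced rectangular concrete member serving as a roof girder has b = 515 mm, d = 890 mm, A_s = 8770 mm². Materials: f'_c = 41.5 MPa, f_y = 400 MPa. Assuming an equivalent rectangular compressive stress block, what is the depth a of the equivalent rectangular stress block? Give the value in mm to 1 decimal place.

T = A_s f_y = 8770 × 400 = 3508000 N = 3508 kN.
Setting C = 0.85 f'_c a b equal to T: a = 3508000/(0.85 × 41.5 × 515) = 193.1 mm.

a ≈ 193.1 mm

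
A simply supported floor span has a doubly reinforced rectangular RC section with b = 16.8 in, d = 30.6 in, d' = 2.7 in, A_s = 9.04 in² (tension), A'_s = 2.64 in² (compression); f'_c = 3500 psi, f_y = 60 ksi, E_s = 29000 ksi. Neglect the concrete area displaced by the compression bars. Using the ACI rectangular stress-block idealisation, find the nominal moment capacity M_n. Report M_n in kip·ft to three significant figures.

Assume both steels yield.
a = (A_s − A'_s) f_y/(0.85 f'_c b) = (9.04 − 2.64) × 60/(0.85 × 3.5 × 16.8) = 7.683 in.
c = a/β₁ = 7.683/0.85 = 9.039 in; ε'_s = 0.003(c − d')/c = 0.0021 ≥ ε_y = 0.0021, so the compression steel yields.
M_n = (A_s − A'_s) f_y (d − a/2) + A'_s f_y (d − d') = 384 × (30.6 − 3.8415) + 158.4 × (30.6 − 2.7) = 10275.3 + 4419.4 = 14694.7 kip·in = 14694.7/12 = 1224.56 kip·ft.

M_n ≈ 1220 kip·ft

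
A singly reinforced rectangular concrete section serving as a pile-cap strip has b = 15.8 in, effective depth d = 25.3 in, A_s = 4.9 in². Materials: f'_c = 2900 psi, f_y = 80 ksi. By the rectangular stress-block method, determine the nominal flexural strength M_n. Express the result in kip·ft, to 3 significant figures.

T = A_s f_y = 4.9 × 80 = 392 kips.
a = T/(0.85 f'_c b) = 392/(0.85 × 2.9 × 15.8) = 10.065 in.
M_n = T(d − a/2) = 392 × (25.3 − 5.0325) = 7944.9 kip·in = 7944.9/12 = 662.08 kip·ft.

M_n ≈ 662 kip·ft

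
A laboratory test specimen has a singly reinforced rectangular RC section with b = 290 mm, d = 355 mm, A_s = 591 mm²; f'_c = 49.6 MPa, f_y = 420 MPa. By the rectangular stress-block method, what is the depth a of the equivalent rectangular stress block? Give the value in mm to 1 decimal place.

T = A_s f_y = 591 × 420 = 248220 N = 248.22 kN.
Setting C = 0.85 f'_c a b equal to T: a = 248220/(0.85 × 49.6 × 290) = 20.3 mm.

a ≈ 20.3 mm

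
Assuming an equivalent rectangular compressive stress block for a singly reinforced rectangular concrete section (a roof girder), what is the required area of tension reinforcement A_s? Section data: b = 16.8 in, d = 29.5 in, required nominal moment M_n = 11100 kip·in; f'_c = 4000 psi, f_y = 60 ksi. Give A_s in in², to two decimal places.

From M_n = 0.85 f'_c a b (d − a/2):
a = d − √(d² − 2M_n/(0.85 f'_c b)) = 29.5 − √(29.5² − 2 × 11100/(0.85 × 4 × 16.8)) = 7.555 in.
A_s = 0.85 f'_c a b / f_y = 0.85 × 4 × 7.555 × 16.8 / 60 = 7.192 in².

A_s ≈ 7.19 in²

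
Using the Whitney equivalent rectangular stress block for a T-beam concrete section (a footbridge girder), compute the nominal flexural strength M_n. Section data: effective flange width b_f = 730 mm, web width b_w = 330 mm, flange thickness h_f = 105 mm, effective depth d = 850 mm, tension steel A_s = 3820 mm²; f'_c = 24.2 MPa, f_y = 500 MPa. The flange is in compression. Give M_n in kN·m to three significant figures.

Tension: T = A_s f_y = 3820 × 500 = 1910000 N.
Try a within the flange: a = T/(0.85 f'_c b_f) = 1910000/(0.85 × 24.2 × 730) = 127.20 mm.
a = 127.20 > h_f = 105 mm: the block extends into the web. Split into flange-overhang and web parts.
C_f = 0.85 f'_c (b_f − b_w) h_f = 0.85 × 24.2 × (730 − 330) × 105 = 863940 N.
Remaining web compression depth: a_w = (T − C_f)/(0.85 f'_c b_w) = (1910000 − 863940)/(0.85 × 24.2 × 330) = 154.10 mm.
M_n = C_f(d − h_f/2) + (T − C_f)(d − a_w/2) = 863940 × (850 − 52.5) + 1046060 × (850 − 77.05) = 688.99 + 808.55 = 1497.54 × 10⁶ N·mm.
M_n = 1497.54 kN·m.

M_n ≈ 1500 kN·m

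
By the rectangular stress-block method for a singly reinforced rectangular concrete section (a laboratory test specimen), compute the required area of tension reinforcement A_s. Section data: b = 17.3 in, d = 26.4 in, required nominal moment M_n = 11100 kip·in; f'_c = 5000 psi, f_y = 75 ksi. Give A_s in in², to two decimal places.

A_s ≈ 6.40 in²

From M_n = 0.85 f'_c a b (d − a/2):
a = d − √(d² − 2M_n/(0.85 f'_c b)) = 26.4 − √(26.4² − 2 × 11100/(0.85 × 5 × 17.3)) = 6.525 in.
A_s = 0.85 f'_c a b / f_y = 0.85 × 5 × 6.525 × 17.3 / 75 = 6.397 in².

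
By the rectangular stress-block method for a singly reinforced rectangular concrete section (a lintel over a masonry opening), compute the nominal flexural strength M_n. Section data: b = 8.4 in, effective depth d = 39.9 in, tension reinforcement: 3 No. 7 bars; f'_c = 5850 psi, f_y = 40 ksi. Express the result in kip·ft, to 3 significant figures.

M_n ≈ 234 kip·ft

A_s = 3 × 0.6 = 1.8 in².
T = A_s f_y = 1.8 × 40 = 72 kips.
a = T/(0.85 f'_c b) = 72/(0.85 × 5.85 × 8.4) = 1.724 in.
M_n = T(d − a/2) = 72 × (39.9 − 0.862) = 2810.7 kip·in = 2810.7/12 = 234.23 kip·ft.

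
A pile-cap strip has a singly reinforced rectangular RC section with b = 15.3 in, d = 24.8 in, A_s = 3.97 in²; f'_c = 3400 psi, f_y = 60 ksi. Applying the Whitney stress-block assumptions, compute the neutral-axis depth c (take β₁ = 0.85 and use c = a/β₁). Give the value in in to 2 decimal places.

c ≈ 6.34 in

T = A_s f_y = 3.97 × 60 = 238.2 kips.
a = T/(0.85 f'_c b) = 238.2/(0.85 × 3.4 × 15.3) = 5.3871 in.
With β₁ = 0.85, c = a/β₁ = 5.3871/0.85 = 6.34 in.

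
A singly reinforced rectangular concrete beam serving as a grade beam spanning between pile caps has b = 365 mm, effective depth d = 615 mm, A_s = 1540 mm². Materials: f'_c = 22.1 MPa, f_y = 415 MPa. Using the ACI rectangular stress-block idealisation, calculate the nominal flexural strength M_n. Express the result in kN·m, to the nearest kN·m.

M_n ≈ 363 kN·m

T = A_s f_y = 1540 × 415 = 639100 N = 639.1 kN.
From C = T: a = T/(0.85 f'_c b) = 639100/(0.85 × 22.1 × 365) = 93.21 mm.
M_n = T(d − a/2) = 639.1 kN × (615 − 46.605) mm = 363.26 kN·m.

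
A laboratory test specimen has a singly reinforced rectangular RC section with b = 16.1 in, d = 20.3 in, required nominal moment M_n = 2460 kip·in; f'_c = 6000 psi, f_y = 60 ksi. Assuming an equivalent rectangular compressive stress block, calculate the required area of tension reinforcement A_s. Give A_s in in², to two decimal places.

From M_n = 0.85 f'_c a b (d − a/2):
a = d − √(d² − 2M_n/(0.85 f'_c b)) = 20.3 − √(20.3² − 2 × 2460/(0.85 × 6 × 16.1)) = 1.534 in.
A_s = 0.85 f'_c a b / f_y = 0.85 × 6 × 1.534 × 16.1 / 60 = 2.099 in².

A_s ≈ 2.10 in²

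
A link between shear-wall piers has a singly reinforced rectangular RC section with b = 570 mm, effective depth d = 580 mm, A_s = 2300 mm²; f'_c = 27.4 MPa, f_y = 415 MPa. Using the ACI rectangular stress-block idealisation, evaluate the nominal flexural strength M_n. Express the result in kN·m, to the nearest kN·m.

T = A_s f_y = 2300 × 415 = 954500 N = 954.5 kN.
From C = T: a = T/(0.85 f'_c b) = 954500/(0.85 × 27.4 × 570) = 71.90 mm.
M_n = T(d − a/2) = 954.5 kN × (580 − 35.95) mm = 519.30 kN·m.

M_n ≈ 519 kN·m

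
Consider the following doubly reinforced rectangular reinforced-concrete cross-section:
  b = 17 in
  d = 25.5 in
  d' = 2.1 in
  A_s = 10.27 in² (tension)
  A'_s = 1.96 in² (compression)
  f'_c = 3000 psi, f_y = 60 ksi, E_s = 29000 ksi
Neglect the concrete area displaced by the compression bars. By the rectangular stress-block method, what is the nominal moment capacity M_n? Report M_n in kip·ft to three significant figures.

M_n ≈ 1050 kip·ft

Assume both steels yield.
a = (A_s − A'_s) f_y/(0.85 f'_c b) = (10.27 − 1.96) × 60/(0.85 × 3 × 17) = 11.502 in.
c = a/β₁ = 11.502/0.85 = 13.532 in; ε'_s = 0.003(c − d')/c = 0.0025 ≥ ε_y = 0.0021, so the compression steel yields.
M_n = (A_s − A'_s) f_y (d − a/2) + A'_s f_y (d − d') = 498.6 × (25.5 − 5.751) + 117.6 × (25.5 − 2.1) = 9846.9 + 2751.8 = 12598.7 kip·in = 12598.7/12 = 1049.89 kip·ft.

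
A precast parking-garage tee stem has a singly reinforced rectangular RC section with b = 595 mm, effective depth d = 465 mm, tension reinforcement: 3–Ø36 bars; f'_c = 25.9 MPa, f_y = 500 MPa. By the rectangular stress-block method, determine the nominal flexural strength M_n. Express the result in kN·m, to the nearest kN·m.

M_n ≈ 621 kN·m

A_s = 3 × 1018 = 3054 mm².
T = A_s f_y = 3054 × 500 = 1527000 N = 1527 kN.
From C = T: a = T/(0.85 f'_c b) = 1527000/(0.85 × 25.9 × 595) = 116.57 mm.
M_n = T(d − a/2) = 1527 kN × (465 − 58.285) mm = 621.05 kN·m.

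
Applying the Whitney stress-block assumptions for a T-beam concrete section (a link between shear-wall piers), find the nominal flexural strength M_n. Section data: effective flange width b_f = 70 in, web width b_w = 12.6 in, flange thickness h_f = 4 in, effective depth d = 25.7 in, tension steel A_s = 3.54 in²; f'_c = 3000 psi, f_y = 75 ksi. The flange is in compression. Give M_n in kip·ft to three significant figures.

M_n ≈ 552 kip·ft

Tension: T = A_s f_y = 3.54 × 75 = 265.5 kips.
Try a within the flange: a = T/(0.85 f'_c b_f) = 265.5/(0.85 × 3 × 70) = 1.487 in.
Since a = 1.487 ≤ h_f = 4 in, the stress block lies entirely in the flange; analyse as a rectangular beam of width b_f.
M_n = T(d − a/2) = 265.5 × (25.7 − 0.7435) = 6626.0 kip·in.
M_n = 6626.0/12 = 552.17 kip·ft.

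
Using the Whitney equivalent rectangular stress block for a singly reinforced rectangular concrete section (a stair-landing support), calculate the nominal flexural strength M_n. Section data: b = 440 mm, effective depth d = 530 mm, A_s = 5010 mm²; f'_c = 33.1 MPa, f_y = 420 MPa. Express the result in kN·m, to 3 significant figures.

T = A_s f_y = 5010 × 420 = 2104200 N = 2104.2 kN.
From C = T: a = T/(0.85 f'_c b) = 2104200/(0.85 × 33.1 × 440) = 169.98 mm.
M_n = T(d − a/2) = 2104.2 kN × (530 − 84.99) mm = 936.39 kN·m.

M_n ≈ 936 kN·m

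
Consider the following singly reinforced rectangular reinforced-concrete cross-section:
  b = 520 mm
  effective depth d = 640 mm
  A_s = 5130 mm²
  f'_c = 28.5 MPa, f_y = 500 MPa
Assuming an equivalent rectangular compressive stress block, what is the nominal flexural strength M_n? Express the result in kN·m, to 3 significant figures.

T = A_s f_y = 5130 × 500 = 2565000 N = 2565 kN.
From C = T: a = T/(0.85 f'_c b) = 2565000/(0.85 × 28.5 × 520) = 203.62 mm.
M_n = T(d − a/2) = 2565 kN × (640 − 101.81) mm = 1380.46 kN·m.

M_n ≈ 1380 kN·m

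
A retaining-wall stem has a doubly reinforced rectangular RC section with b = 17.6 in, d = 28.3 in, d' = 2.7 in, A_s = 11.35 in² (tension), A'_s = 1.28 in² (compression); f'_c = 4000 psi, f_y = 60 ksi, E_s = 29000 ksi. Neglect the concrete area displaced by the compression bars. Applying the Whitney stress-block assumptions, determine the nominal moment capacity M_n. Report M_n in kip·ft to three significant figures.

M_n ≈ 1330 kip·ft

Assume both steels yield.
a = (A_s − A'_s) f_y/(0.85 f'_c b) = (11.35 − 1.28) × 60/(0.85 × 4 × 17.6) = 10.097 in.
c = a/β₁ = 10.097/0.85 = 11.879 in; ε'_s = 0.003(c − d')/c = 0.0023 ≥ ε_y = 0.0021, so the compression steel yields.
M_n = (A_s − A'_s) f_y (d − a/2) + A'_s f_y (d − d') = 604.2 × (28.3 − 5.0485) + 76.8 × (28.3 − 2.7) = 14048.6 + 1966.1 = 16014.7 kip·in = 16014.7/12 = 1334.56 kip·ft.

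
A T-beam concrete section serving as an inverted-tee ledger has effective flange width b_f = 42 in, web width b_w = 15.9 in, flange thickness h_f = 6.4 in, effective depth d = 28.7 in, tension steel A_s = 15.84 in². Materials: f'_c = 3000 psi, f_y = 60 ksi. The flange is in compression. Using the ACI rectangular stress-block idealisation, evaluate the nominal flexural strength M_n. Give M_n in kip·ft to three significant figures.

Tension: T = A_s f_y = 15.84 × 60 = 950.4 kips.
Try a within the flange: a = T/(0.85 f'_c b_f) = 950.4/(0.85 × 3 × 42) = 8.874 in.
a = 8.874 > h_f = 6.4 in: the block extends into the web. Split into flange-overhang and web parts.
C_f = 0.85 f'_c (b_f − b_w) h_f = 0.85 × 3 × (42 − 15.9) × 6.4 = 426.0 kips.
Remaining web compression depth: a_w = (T − C_f)/(0.85 f'_c b_w) = (950.4 − 426.0)/(0.85 × 3 × 15.9) = 12.934 in.
M_n = C_f(d − h_f/2) + (T − C_f)(d − a_w/2) = 426.0 × (28.7 − 3.2) + 524.4 × (28.7 − 6.467) = 10863.0 + 11659.0 = 22522.0 kip·in.
M_n = 22522.0/12 = 1876.83 kip·ft.

M_n ≈ 1880 kip·ft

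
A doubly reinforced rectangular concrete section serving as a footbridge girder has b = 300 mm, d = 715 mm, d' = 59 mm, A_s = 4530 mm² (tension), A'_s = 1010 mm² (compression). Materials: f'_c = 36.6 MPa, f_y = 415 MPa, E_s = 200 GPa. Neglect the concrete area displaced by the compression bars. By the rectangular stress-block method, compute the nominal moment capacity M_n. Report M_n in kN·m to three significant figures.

Assume both tension and compression steel yield.
Net tension couple steel: A_s − A'_s = 3520 mm².
a = (A_s − A'_s) f_y / (0.85 f'_c b) = 1460800/(0.85 × 36.6 × 300) = 156.52 mm.
c = a/β₁ = 156.52/0.789 = 198.38 mm; ε'_s = 0.003(c − d')/c = 0.0021 ≥ f_y/E_s = 0.0021, so compression steel does yield.
M_n = (A_s − A'_s) f_y (d − a/2) + A'_s f_y (d − d') = [1460800 × (715 − 78.26) + 419150 × (715 − 59)] × 10⁻⁶ = 930.15 + 274.96 = 1205.11 kN·m.

M_n ≈ 1210 kN·m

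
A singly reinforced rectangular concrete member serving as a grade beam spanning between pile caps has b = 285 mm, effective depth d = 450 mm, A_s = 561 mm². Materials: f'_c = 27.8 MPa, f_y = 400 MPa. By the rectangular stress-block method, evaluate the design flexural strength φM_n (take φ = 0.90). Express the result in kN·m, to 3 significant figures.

φM_n ≈ 87.5 kN·m

T = A_s f_y = 561 × 400 = 224400 N = 224.4 kN.
From C = T: a = T/(0.85 f'_c b) = 224400/(0.85 × 27.8 × 285) = 33.32 mm.
M_n = T(d − a/2) = 224.4 kN × (450 − 16.66) mm = 97.24 kN·m.
φM_n = 0.90 × 97.24 = 87.52 kN·m.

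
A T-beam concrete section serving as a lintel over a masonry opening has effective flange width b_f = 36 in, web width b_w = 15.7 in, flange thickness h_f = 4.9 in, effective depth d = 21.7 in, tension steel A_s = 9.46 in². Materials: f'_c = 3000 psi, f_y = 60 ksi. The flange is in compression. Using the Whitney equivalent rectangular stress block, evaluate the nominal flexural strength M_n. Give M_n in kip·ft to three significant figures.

Tension: T = A_s f_y = 9.46 × 60 = 567.6 kips.
Try a within the flange: a = T/(0.85 f'_c b_f) = 567.6/(0.85 × 3 × 36) = 6.183 in.
a = 6.183 > h_f = 4.9 in: the block extends into the web. Split into flange-overhang and web parts.
C_f = 0.85 f'_c (b_f − b_w) h_f = 0.85 × 3 × (36 − 15.7) × 4.9 = 253.6 kips.
Remaining web compression depth: a_w = (T − C_f)/(0.85 f'_c b_w) = (567.6 − 253.6)/(0.85 × 3 × 15.7) = 7.843 in.
M_n = C_f(d − h_f/2) + (T − C_f)(d − a_w/2) = 253.6 × (21.7 − 2.45) + 314 × (21.7 − 3.9215) = 4881.8 + 5582.4 = 10464.2 kip·in.
M_n = 10464.2/12 = 872.02 kip·ft.

M_n ≈ 872 kip·ft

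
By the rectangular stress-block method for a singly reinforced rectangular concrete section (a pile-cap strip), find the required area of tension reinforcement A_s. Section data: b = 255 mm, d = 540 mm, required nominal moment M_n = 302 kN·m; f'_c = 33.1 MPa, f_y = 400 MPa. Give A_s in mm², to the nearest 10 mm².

A_s ≈ 1520 mm²

With M_n = 0.85 f'_c a b (d − a/2), solve the quadratic for a:
a = d − √(d² − 2M_n/(0.85 f'_c b)) = 540 − √(540² − 2 × 302×10⁶/(0.85 × 33.1 × 255)) = 84.57 mm.
A_s = 0.85 f'_c a b / f_y = 0.85 × 33.1 × 84.57 × 255 / 400 = 1516.9 mm².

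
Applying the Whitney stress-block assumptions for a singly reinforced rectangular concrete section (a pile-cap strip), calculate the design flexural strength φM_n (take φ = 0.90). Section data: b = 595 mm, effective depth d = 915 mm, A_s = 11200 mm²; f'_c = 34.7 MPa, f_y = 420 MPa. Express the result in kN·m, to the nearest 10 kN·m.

φM_n ≈ 3310 kN·m

T = A_s f_y = 11200 × 420 = 4704000 N = 4704 kN.
From C = T: a = T/(0.85 f'_c b) = 4704000/(0.85 × 34.7 × 595) = 268.04 mm.
M_n = T(d − a/2) = 4704 kN × (915 − 134.02) mm = 3673.73 kN·m.
φM_n = 0.90 × 3673.73 = 3306.36 kN·m.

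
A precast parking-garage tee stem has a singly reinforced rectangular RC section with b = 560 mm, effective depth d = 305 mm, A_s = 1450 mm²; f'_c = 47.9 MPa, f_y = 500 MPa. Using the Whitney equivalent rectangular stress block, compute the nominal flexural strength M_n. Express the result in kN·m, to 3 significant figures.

T = A_s f_y = 1450 × 500 = 725000 N = 725 kN.
From C = T: a = T/(0.85 f'_c b) = 725000/(0.85 × 47.9 × 560) = 31.80 mm.
M_n = T(d − a/2) = 725 kN × (305 − 15.9) mm = 209.60 kN·m.

M_n ≈ 210 kN·m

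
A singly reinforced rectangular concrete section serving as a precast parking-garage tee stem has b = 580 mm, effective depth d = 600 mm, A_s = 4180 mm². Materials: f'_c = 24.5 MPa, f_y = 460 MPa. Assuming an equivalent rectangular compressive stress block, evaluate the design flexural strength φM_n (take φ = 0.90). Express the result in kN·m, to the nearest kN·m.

T = A_s f_y = 4180 × 460 = 1922800 N = 1922.8 kN.
From C = T: a = T/(0.85 f'_c b) = 1922800/(0.85 × 24.5 × 580) = 159.19 mm.
M_n = T(d − a/2) = 1922.8 kN × (600 − 79.595) mm = 1000.63 kN·m.
φM_n = 0.90 × 1000.63 = 900.57 kN·m.

φM_n ≈ 901 kN·m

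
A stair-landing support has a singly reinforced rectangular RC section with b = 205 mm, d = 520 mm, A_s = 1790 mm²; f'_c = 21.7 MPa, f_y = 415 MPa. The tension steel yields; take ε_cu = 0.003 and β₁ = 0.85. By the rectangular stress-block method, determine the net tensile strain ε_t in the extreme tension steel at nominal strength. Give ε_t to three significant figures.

ε_t ≈ 0.00375

a = A_s f_y/(0.85 f'_c b) = 196.46 mm.
β₁ = 0.85, so c = a/β₁ = 196.46/0.85 = 231.13 mm.
From the linear strain diagram with ε_cu = 0.003: ε_t = 0.003 (d − c)/c = 0.003 × (520 − 231.13)/231.13 = 0.00375.
ε_t < 0.004 — the section is over-reinforced for flexure under ACI limits.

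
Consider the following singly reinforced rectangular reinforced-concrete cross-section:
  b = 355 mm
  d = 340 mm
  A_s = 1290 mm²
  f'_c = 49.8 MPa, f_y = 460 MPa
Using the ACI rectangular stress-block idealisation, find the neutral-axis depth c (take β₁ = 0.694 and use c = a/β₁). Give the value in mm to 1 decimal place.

T = A_s f_y = 1290 × 460 = 593400 N = 593.4 kN.
Setting C = 0.85 f'_c a b equal to T: a = 593400/(0.85 × 49.8 × 355) = 39.489 mm.
With β₁ = 0.694, c = a/β₁ = 39.489/0.694 = 56.9 mm.

c ≈ 56.9 mm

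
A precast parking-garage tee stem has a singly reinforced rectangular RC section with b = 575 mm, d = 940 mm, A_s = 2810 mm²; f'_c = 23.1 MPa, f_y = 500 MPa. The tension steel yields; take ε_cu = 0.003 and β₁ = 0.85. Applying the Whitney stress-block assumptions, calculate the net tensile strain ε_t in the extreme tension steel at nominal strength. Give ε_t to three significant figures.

a = A_s f_y/(0.85 f'_c b) = 124.45 mm.
β₁ = 0.85, so c = a/β₁ = 124.45/0.85 = 146.41 mm.
From the linear strain diagram with ε_cu = 0.003: ε_t = 0.003 (d − c)/c = 0.003 × (940 − 146.41)/146.41 = 0.0163.
Since ε_t ≥ 0.005, the section is tension-controlled.

ε_t ≈ 0.0163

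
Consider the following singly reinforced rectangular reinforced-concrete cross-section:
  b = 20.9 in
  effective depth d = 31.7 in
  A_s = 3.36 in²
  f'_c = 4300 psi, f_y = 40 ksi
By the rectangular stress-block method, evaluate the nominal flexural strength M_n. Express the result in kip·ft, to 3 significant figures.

T = A_s f_y = 3.36 × 40 = 134.4 kips.
a = T/(0.85 f'_c b) = 134.4/(0.85 × 4.3 × 20.9) = 1.759 in.
M_n = T(d − a/2) = 134.4 × (31.7 − 0.8795) = 4142.3 kip·in = 4142.3/12 = 345.19 kip·ft.

M_n ≈ 345 kip·ft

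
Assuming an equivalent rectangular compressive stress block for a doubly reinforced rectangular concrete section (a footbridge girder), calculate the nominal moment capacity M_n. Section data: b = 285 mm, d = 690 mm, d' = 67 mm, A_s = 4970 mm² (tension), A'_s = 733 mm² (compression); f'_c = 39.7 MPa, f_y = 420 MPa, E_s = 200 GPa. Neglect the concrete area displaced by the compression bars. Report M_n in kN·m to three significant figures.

M_n ≈ 1260 kN·m

Assume both tension and compression steel yield.
Net tension couple steel: A_s − A'_s = 4237 mm².
a = (A_s − A'_s) f_y / (0.85 f'_c b) = 1779540/(0.85 × 39.7 × 285) = 185.03 mm.
c = a/β₁ = 185.03/0.766 = 241.55 mm; ε'_s = 0.003(c − d')/c = 0.0022 ≥ f_y/E_s = 0.0021, so compression steel does yield.
M_n = (A_s − A'_s) f_y (d − a/2) + A'_s f_y (d − d') = [1779540 × (690 − 92.515) + 307860 × (690 − 67)] × 10⁻⁶ = 1063.25 + 191.80 = 1255.05 kN·m.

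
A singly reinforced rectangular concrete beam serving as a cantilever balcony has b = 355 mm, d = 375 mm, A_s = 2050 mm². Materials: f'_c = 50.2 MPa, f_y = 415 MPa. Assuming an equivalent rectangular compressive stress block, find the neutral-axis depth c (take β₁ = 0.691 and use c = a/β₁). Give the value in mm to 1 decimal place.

c ≈ 81.3 mm

T = A_s f_y = 2050 × 415 = 850750 N = 850.75 kN.
Setting C = 0.85 f'_c a b equal to T: a = 850750/(0.85 × 50.2 × 355) = 56.163 mm.
With β₁ = 0.691, c = a/β₁ = 56.163/0.691 = 81.3 mm.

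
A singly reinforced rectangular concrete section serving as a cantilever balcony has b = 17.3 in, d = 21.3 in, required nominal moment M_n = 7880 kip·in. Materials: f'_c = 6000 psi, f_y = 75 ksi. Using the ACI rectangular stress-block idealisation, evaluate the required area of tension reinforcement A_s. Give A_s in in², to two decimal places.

From M_n = 0.85 f'_c a b (d − a/2):
a = d − √(d² − 2M_n/(0.85 f'_c b)) = 21.3 − √(21.3² − 2 × 7880/(0.85 × 6 × 17.3)) = 4.715 in.
A_s = 0.85 f'_c a b / f_y = 0.85 × 6 × 4.715 × 17.3 / 75 = 5.547 in².

A_s ≈ 5.55 in²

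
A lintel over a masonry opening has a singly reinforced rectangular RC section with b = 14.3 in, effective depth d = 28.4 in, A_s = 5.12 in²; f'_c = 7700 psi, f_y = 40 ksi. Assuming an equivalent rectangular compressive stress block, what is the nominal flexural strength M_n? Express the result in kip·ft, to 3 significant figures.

T = A_s f_y = 5.12 × 40 = 204.8 kips.
a = T/(0.85 f'_c b) = 204.8/(0.85 × 7.7 × 14.3) = 2.188 in.
M_n = T(d − a/2) = 204.8 × (28.4 − 1.094) = 5592.3 kip·in = 5592.3/12 = 466.03 kip·ft.

M_n ≈ 466 kip·ft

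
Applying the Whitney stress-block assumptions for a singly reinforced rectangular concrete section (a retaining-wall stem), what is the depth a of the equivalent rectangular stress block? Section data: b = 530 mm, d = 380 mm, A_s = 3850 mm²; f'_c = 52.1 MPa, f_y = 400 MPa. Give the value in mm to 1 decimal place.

a ≈ 65.6 mm

T = A_s f_y = 3850 × 400 = 1540000 N = 1540 kN.
Setting C = 0.85 f'_c a b equal to T: a = 1540000/(0.85 × 52.1 × 530) = 65.6 mm.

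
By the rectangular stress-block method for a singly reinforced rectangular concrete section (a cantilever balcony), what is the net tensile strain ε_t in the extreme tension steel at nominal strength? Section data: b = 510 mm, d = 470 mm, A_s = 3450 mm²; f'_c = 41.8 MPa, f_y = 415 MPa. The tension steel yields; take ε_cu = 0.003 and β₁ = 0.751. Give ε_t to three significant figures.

ε_t ≈ 0.0104

a = A_s f_y/(0.85 f'_c b) = 79.01 mm.
β₁ = 0.751, so c = a/β₁ = 79.01/0.751 = 105.21 mm.
From the linear strain diagram with ε_cu = 0.003: ε_t = 0.003 (d − c)/c = 0.003 × (470 − 105.21)/105.21 = 0.0104.
Since ε_t ≥ 0.005, the section is tension-controlled.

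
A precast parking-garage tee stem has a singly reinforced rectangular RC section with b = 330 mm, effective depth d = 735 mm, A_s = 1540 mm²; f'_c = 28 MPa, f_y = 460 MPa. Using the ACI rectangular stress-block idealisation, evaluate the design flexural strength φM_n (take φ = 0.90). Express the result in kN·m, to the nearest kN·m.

T = A_s f_y = 1540 × 460 = 708400 N = 708.4 kN.
From C = T: a = T/(0.85 f'_c b) = 708400/(0.85 × 28 × 330) = 90.20 mm.
M_n = T(d − a/2) = 708.4 kN × (735 − 45.1) mm = 488.73 kN·m.
φM_n = 0.90 × 488.73 = 439.86 kN·m.

φM_n ≈ 440 kN·m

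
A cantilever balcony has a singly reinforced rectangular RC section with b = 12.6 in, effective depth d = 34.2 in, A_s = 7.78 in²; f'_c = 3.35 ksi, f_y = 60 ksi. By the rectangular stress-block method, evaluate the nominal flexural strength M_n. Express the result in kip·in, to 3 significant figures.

M_n ≈ 12900 kip·in

T = A_s f_y = 7.78 × 60 = 466.8 kips.
a = T/(0.85 f'_c b) = 466.8/(0.85 × 3.35 × 12.6) = 13.011 in.
M_n = T(d − a/2) = 466.8 × (34.2 − 6.5055) = 12927.8 kip·in.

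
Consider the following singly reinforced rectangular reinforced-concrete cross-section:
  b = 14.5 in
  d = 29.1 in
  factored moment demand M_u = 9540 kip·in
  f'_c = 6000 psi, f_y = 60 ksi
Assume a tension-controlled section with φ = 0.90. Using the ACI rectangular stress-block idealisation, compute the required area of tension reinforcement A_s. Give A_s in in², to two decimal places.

M_n = M_u/φ = 9540/0.90 = 10600 kip·in.
From M_n = 0.85 f'_c a b (d − a/2):
a = d − √(d² − 2M_n/(0.85 f'_c b)) = 29.1 − √(29.1² − 2 × 10600/(0.85 × 6 × 14.5)) = 5.433 in.
A_s = 0.85 f'_c a b / f_y = 0.85 × 6 × 5.433 × 14.5 / 60 = 6.696 in².

A_s ≈ 6.70 in²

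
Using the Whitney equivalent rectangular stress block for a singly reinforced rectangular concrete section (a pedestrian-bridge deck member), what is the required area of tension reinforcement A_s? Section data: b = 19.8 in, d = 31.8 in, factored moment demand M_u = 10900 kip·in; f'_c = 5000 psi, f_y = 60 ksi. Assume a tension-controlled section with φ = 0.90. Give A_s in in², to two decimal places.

A_s ≈ 6.88 in²

M_n = M_u/φ = 10900/0.90 = 12111.1 kip·in.
From M_n = 0.85 f'_c a b (d − a/2):
a = d − √(d² − 2M_n/(0.85 f'_c b)) = 31.8 − √(31.8² − 2 × 12111.1/(0.85 × 5 × 19.8)) = 4.904 in.
A_s = 0.85 f'_c a b / f_y = 0.85 × 5 × 4.904 × 19.8 / 60 = 6.878 in².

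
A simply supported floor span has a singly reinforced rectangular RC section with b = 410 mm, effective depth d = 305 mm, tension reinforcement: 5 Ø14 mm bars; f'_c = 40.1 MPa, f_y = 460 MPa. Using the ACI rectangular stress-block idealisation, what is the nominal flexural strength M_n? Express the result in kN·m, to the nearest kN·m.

M_n ≈ 104 kN·m

A_s = 5 × 154 = 770 mm².
T = A_s f_y = 770 × 460 = 354200 N = 354.2 kN.
From C = T: a = T/(0.85 f'_c b) = 354200/(0.85 × 40.1 × 410) = 25.35 mm.
M_n = T(d − a/2) = 354.2 kN × (305 − 12.675) mm = 103.54 kN·m.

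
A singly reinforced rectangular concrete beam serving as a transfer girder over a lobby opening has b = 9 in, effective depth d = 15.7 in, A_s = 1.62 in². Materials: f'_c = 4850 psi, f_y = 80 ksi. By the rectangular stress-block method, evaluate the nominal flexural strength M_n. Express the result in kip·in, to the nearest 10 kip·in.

T = A_s f_y = 1.62 × 80 = 129.6 kips.
a = T/(0.85 f'_c b) = 129.6/(0.85 × 4.85 × 9) = 3.493 in.
M_n = T(d − a/2) = 129.6 × (15.7 − 1.7465) = 1808.4 kip·in.

M_n ≈ 1810 kip·in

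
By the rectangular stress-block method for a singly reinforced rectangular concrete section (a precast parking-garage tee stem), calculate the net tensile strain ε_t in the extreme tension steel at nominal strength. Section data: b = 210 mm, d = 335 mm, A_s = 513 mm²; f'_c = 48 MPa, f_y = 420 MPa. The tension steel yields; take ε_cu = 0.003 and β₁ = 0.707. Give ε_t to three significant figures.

ε_t ≈ 0.0253

a = A_s f_y/(0.85 f'_c b) = 25.15 mm.
β₁ = 0.707, so c = a/β₁ = 25.15/0.707 = 35.57 mm.
From the linear strain diagram with ε_cu = 0.003: ε_t = 0.003 (d − c)/c = 0.003 × (335 − 35.57)/35.57 = 0.0253.
Since ε_t ≥ 0.005, the section is tension-controlled.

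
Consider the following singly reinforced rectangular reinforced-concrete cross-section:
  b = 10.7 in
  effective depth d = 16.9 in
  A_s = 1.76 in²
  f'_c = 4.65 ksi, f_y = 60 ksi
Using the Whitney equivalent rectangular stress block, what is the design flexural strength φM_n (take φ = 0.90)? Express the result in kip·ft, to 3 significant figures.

φM_n ≈ 124 kip·ft

T = A_s f_y = 1.76 × 60 = 105.6 kips.
a = T/(0.85 f'_c b) = 105.6/(0.85 × 4.65 × 10.7) = 2.497 in.
M_n = T(d − a/2) = 105.6 × (16.9 − 1.2485) = 1652.8 kip·in = 1652.8/12 = 137.73 kip·ft.
φM_n = 0.90 × 137.73 = 123.96 kip·ft.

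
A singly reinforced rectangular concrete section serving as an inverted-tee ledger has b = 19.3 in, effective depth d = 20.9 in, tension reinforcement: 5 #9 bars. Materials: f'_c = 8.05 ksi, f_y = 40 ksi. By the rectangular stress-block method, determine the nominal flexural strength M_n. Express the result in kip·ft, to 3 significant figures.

M_n ≈ 336 kip·ft

A_s = 5 × 1 = 5 in².
T = A_s f_y = 5 × 40 = 200 kips.
a = T/(0.85 f'_c b) = 200/(0.85 × 8.05 × 19.3) = 1.514 in.
M_n = T(d − a/2) = 200 × (20.9 − 0.757) = 4028.6 kip·in = 4028.6/12 = 335.72 kip·ft.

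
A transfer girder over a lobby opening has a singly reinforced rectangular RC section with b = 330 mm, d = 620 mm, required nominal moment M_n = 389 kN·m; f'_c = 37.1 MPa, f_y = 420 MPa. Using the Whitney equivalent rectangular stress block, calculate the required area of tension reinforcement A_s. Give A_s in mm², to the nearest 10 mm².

With M_n = 0.85 f'_c a b (d − a/2), solve the quadratic for a:
a = d − √(d² − 2M_n/(0.85 f'_c b)) = 620 − √(620² − 2 × 389×10⁶/(0.85 × 37.1 × 330)) = 63.55 mm.
A_s = 0.85 f'_c a b / f_y = 0.85 × 37.1 × 63.55 × 330 / 420 = 1574.6 mm².

A_s ≈ 1570 mm²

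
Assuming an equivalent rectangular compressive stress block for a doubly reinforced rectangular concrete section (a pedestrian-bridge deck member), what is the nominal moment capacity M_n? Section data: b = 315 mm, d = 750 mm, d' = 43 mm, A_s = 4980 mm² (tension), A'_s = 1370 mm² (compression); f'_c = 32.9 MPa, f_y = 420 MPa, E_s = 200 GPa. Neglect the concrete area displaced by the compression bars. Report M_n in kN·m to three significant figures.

M_n ≈ 1410 kN·m

Assume both tension and compression steel yield.
Net tension couple steel: A_s − A'_s = 3610 mm².
a = (A_s − A'_s) f_y / (0.85 f'_c b) = 1516200/(0.85 × 32.9 × 315) = 172.12 mm.
c = a/β₁ = 172.12/0.815 = 211.19 mm; ε'_s = 0.003(c − d')/c = 0.0024 ≥ f_y/E_s = 0.0021, so compression steel does yield.
M_n = (A_s − A'_s) f_y (d − a/2) + A'_s f_y (d − d') = [1516200 × (750 − 86.06) + 575400 × (750 − 43)] × 10⁻⁶ = 1006.67 + 406.81 = 1413.48 kN·m.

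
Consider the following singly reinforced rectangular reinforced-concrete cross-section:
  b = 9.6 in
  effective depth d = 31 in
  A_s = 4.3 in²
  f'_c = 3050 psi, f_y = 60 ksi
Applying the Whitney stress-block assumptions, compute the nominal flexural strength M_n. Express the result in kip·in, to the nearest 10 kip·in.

M_n ≈ 6660 kip·in

T = A_s f_y = 4.3 × 60 = 258 kips.
a = T/(0.85 f'_c b) = 258/(0.85 × 3.05 × 9.6) = 10.366 in.
M_n = T(d − a/2) = 258 × (31 − 5.183) = 6660.8 kip·in.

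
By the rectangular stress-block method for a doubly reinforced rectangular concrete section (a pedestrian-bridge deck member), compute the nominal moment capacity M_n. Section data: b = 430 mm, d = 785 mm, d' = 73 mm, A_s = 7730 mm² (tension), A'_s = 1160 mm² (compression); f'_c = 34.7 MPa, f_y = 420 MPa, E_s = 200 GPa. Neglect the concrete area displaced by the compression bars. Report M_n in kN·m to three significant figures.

Assume both tension and compression steel yield.
Net tension couple steel: A_s − A'_s = 6570 mm².
a = (A_s − A'_s) f_y / (0.85 f'_c b) = 2759400/(0.85 × 34.7 × 430) = 217.57 mm.
c = a/β₁ = 217.57/0.802 = 271.28 mm; ε'_s = 0.003(c − d')/c = 0.0022 ≥ f_y/E_s = 0.0021, so compression steel does yield.
M_n = (A_s − A'_s) f_y (d − a/2) + A'_s f_y (d − d') = [2759400 × (785 − 108.785) + 487200 × (785 − 73)] × 10⁻⁶ = 1865.95 + 346.89 = 2212.84 kN·m.

M_n ≈ 2210 kN·m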